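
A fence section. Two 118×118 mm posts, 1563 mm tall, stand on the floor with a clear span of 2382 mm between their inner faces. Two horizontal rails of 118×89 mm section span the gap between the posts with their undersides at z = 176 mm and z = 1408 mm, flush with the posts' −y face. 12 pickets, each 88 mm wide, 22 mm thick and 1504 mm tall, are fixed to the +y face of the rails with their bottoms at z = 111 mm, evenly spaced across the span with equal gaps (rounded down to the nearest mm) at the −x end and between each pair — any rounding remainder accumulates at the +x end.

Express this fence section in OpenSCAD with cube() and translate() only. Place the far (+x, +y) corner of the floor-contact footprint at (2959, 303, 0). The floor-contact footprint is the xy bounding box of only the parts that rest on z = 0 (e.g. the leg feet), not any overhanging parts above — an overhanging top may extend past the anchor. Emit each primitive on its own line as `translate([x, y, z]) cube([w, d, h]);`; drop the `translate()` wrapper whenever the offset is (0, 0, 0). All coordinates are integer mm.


translate([341, 185, 0]) cube([118, 118, 1563]);
translate([2841, 185, 0]) cube([118, 118, 1563]);
translate([459, 185, 176]) cube([2382, 118, 89]);
translate([459, 185, 1408]) cube([2382, 118, 89]);
translate([561, 303, 111]) cube([88, 22, 1504]);
translate([751, 303, 111]) cube([88, 22, 1504]);
translate([941, 303, 111]) cube([88, 22, 1504]);
translate([1131, 303, 111]) cube([88, 22, 1504]);
translate([1321, 303, 111]) cube([88, 22, 1504]);
translate([1511, 303, 111]) cube([88, 22, 1504]);
translate([1701, 303, 111]) cube([88, 22, 1504]);
translate([1891, 303, 111]) cube([88, 22, 1504]);
translate([2081, 303, 111]) cube([88, 22, 1504]);
translate([2271, 303, 111]) cube([88, 22, 1504]);
translate([2461, 303, 111]) cube([88, 22, 1504]);
translate([2651, 303, 111]) cube([88, 22, 1504]);


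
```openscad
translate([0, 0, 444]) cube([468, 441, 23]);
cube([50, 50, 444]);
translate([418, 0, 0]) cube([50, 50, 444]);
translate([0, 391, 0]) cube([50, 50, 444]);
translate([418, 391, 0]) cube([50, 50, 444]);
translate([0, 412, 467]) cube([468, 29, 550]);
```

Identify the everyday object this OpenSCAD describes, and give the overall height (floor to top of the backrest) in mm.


A chair. The overall height is 1017 mm.

A slab on four corner posts with a tall panel at the back — a chair. The seat slab sits at z = 444 with thickness 23, and the 550 mm backrest starts at the seat top, so the overall height is 444 + 23 + 550 = 1017 mm.


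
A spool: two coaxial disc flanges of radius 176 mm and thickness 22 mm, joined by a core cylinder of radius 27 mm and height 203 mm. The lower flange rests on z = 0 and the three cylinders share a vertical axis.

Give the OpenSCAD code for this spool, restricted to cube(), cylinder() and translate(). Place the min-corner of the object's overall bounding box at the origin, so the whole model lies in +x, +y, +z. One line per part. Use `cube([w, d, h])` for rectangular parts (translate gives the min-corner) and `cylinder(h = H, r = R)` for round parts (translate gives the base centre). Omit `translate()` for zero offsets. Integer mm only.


translate([176, 176, 0]) cylinder(h = 22, r = 176);
translate([176, 176, 22]) cylinder(h = 203, r = 27);
translate([176, 176, 225]) cylinder(h = 22, r = 176);


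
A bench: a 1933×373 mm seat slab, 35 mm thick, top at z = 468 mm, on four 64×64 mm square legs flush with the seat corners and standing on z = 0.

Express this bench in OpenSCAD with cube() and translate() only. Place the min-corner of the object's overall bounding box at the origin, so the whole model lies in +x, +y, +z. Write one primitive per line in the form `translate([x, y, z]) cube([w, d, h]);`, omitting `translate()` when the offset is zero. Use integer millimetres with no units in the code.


translate([0, 0, 433]) cube([1933, 373, 35]);
cube([64, 64, 433]);
translate([0, 309, 0]) cube([64, 64, 433]);
translate([1869, 0, 0]) cube([64, 64, 433]);
translate([1869, 309, 0]) cube([64, 64, 433]);


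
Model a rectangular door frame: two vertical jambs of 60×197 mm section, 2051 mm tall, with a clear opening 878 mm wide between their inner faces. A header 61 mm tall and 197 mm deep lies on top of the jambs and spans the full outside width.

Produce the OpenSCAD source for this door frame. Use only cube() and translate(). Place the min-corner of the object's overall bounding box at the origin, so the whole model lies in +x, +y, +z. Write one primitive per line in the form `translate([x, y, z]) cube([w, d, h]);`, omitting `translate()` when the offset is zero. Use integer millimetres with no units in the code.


cube([60, 197, 2051]);
translate([938, 0, 0]) cube([60, 197, 2051]);
translate([0, 0, 2051]) cube([998, 197, 61]);


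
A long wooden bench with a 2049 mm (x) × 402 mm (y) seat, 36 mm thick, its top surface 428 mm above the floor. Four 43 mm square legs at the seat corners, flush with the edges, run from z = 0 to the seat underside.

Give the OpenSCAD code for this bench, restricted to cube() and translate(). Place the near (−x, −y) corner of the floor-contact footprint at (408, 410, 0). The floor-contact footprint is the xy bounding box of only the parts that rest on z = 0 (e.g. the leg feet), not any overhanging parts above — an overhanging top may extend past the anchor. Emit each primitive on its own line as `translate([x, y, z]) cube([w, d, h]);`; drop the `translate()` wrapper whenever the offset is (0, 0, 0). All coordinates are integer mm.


// leg_h = 428 − 36 = 392
translate([408, 410, 392]) cube([2049, 402, 36]);
translate([408, 410, 0]) cube([43, 43, 392]);
translate([408, 769, 0]) cube([43, 43, 392]);
translate([2414, 410, 0]) cube([43, 43, 392]);
translate([2414, 769, 0]) cube([43, 43, 392]);


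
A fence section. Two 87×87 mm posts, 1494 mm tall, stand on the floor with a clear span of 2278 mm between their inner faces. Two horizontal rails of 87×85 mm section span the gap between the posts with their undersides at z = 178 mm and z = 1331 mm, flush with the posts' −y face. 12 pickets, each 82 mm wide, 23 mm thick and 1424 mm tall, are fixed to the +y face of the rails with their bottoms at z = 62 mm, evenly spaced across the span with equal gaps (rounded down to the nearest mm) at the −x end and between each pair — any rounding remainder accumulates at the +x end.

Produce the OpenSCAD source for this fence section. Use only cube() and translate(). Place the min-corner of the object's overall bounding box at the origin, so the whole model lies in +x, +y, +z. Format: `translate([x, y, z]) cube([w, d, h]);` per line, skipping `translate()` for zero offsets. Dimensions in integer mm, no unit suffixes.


cube([87, 87, 1494]);
translate([2365, 0, 0]) cube([87, 87, 1494]);
translate([87, 0, 178]) cube([2278, 87, 85]);
translate([87, 0, 1331]) cube([2278, 87, 85]);
translate([186, 87, 62]) cube([82, 23, 1424]);
translate([367, 87, 62]) cube([82, 23, 1424]);
translate([548, 87, 62]) cube([82, 23, 1424]);
translate([729, 87, 62]) cube([82, 23, 1424]);
translate([910, 87, 62]) cube([82, 23, 1424]);
translate([1091, 87, 62]) cube([82, 23, 1424]);
translate([1272, 87, 62]) cube([82, 23, 1424]);
translate([1453, 87, 62]) cube([82, 23, 1424]);
translate([1634, 87, 62]) cube([82, 23, 1424]);
translate([1815, 87, 62]) cube([82, 23, 1424]);
translate([1996, 87, 62]) cube([82, 23, 1424]);
translate([2177, 87, 62]) cube([82, 23, 1424]);


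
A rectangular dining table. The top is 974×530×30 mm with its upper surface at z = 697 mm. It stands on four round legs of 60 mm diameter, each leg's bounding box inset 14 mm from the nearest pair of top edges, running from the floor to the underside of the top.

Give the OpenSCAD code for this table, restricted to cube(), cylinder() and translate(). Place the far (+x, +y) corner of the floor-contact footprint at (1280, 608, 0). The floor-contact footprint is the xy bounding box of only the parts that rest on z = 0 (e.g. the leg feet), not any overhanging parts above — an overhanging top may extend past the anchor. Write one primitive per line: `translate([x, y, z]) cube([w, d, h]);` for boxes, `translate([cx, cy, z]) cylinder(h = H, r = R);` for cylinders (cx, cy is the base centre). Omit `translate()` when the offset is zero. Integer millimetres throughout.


translate([320, 92, 667]) cube([974, 530, 30]);
translate([364, 136, 0]) cylinder(h = 667, r = 30);
translate([1250, 136, 0]) cylinder(h = 667, r = 30);
translate([364, 578, 0]) cylinder(h = 667, r = 30);
translate([1250, 578, 0]) cylinder(h = 667, r = 30);


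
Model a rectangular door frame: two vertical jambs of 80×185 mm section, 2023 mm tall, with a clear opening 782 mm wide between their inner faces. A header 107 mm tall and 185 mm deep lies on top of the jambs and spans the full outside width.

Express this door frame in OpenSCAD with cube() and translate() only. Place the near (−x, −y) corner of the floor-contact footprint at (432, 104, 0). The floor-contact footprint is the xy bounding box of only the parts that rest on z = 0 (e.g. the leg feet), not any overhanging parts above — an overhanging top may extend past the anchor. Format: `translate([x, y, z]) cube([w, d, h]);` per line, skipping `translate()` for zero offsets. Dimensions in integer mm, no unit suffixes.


translate([432, 104, 0]) cube([80, 185, 2023]);
translate([1294, 104, 0]) cube([80, 185, 2023]);
translate([432, 104, 2023]) cube([942, 185, 107]);


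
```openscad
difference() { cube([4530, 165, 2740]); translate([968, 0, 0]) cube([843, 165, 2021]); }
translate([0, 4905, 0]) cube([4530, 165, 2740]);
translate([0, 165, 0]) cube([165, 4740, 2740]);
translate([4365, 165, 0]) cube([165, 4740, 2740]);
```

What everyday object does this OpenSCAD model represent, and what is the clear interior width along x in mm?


A single room. The interior width is 4200 mm.

Four walls enclosing a rectangle with a door in the front wall — a room. Outside width 4530 minus two 165 mm walls gives 4200 mm.


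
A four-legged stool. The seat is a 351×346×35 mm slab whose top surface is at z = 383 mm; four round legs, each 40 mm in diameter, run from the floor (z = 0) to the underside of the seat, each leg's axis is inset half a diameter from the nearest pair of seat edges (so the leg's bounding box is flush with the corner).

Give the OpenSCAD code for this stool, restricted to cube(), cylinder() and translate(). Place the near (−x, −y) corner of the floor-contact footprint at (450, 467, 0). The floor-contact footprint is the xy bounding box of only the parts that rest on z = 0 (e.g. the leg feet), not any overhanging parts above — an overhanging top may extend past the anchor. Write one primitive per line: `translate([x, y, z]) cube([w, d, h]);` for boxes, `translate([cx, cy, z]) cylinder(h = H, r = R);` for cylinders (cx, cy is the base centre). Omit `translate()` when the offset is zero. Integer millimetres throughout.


translate([450, 467, 348]) cube([351, 346, 35]);
translate([470, 487, 0]) cylinder(h = 348, r = 20);
translate([781, 487, 0]) cylinder(h = 348, r = 20);
translate([470, 793, 0]) cylinder(h = 348, r = 20);
translate([781, 793, 0]) cylinder(h = 348, r = 20);


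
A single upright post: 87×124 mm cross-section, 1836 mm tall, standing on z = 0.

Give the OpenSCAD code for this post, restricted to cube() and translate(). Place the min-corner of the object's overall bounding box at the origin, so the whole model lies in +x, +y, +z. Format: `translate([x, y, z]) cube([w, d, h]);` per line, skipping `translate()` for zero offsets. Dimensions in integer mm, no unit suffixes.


cube([87, 124, 1836]);


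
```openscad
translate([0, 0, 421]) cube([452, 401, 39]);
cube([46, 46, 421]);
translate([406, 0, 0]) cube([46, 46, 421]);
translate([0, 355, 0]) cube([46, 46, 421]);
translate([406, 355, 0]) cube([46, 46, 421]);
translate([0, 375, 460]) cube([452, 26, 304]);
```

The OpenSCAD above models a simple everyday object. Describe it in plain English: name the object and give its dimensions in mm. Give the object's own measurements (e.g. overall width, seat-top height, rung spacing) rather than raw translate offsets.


A chair. The seat is a 452×401×39 mm slab with its top at z = 460 mm, on four 46×46 mm corner legs (flush with the seat edges, standing on z = 0). A flat backrest 26 mm thick, 304 mm tall, spans the full seat width and rises from the seat top along its +y edge, rear face flush with the rear of the seat.


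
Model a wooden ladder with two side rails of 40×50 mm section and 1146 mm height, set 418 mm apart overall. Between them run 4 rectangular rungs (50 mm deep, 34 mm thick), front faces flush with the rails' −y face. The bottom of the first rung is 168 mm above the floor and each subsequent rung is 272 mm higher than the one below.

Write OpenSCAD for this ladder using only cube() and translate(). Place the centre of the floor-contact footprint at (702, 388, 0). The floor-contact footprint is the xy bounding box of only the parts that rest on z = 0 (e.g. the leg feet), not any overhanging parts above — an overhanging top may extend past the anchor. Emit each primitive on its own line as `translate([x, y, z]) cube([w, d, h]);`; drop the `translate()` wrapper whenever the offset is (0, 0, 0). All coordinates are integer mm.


translate([493, 363, 0]) cube([40, 50, 1146]);
translate([871, 363, 0]) cube([40, 50, 1146]);
translate([533, 363, 168]) cube([338, 50, 34]);
translate([533, 363, 440]) cube([338, 50, 34]);
translate([533, 363, 712]) cube([338, 50, 34]);
translate([533, 363, 984]) cube([338, 50, 34]);


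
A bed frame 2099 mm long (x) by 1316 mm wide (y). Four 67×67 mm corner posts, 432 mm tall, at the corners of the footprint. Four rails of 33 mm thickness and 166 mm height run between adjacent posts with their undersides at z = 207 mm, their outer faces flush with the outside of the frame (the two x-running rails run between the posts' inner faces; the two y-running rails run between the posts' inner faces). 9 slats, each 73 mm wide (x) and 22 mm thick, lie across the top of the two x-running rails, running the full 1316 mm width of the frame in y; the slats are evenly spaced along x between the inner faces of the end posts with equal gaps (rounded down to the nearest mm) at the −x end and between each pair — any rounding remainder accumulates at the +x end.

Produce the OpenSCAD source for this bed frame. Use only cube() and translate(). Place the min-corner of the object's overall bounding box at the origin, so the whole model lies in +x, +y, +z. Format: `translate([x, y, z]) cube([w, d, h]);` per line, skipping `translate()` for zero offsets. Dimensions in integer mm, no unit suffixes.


cube([67, 67, 432]);
translate([0, 1249, 0]) cube([67, 67, 432]);
translate([2032, 0, 0]) cube([67, 67, 432]);
translate([2032, 1249, 0]) cube([67, 67, 432]);
translate([67, 0, 207]) cube([1965, 33, 166]);
translate([67, 1283, 207]) cube([1965, 33, 166]);
translate([0, 67, 207]) cube([33, 1182, 166]);
translate([2066, 67, 207]) cube([33, 1182, 166]);
translate([197, 0, 373]) cube([73, 1316, 22]);
translate([400, 0, 373]) cube([73, 1316, 22]);
translate([603, 0, 373]) cube([73, 1316, 22]);
translate([806, 0, 373]) cube([73, 1316, 22]);
translate([1009, 0, 373]) cube([73, 1316, 22]);
translate([1212, 0, 373]) cube([73, 1316, 22]);
translate([1415, 0, 373]) cube([73, 1316, 22]);
translate([1618, 0, 373]) cube([73, 1316, 22]);
translate([1821, 0, 373]) cube([73, 1316, 22]);


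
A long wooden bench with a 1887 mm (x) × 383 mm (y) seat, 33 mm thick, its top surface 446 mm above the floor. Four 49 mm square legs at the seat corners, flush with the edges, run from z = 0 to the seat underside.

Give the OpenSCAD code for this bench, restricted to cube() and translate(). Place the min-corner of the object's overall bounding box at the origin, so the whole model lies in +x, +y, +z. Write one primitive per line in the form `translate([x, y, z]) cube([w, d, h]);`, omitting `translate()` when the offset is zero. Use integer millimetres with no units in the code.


translate([0, 0, 413]) cube([1887, 383, 33]);
cube([49, 49, 413]);
translate([0, 334, 0]) cube([49, 49, 413]);
translate([1838, 0, 0]) cube([49, 49, 413]);
translate([1838, 334, 0]) cube([49, 49, 413]);


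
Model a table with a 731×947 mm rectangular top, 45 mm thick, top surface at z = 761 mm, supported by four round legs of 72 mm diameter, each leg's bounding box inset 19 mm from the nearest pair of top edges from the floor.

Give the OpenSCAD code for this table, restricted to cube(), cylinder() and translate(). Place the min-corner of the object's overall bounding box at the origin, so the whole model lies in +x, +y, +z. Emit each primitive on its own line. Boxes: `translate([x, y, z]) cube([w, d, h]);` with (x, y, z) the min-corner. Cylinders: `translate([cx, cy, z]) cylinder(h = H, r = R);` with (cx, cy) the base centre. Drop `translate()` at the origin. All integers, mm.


translate([0, 0, 716]) cube([731, 947, 45]);
translate([55, 55, 0]) cylinder(h = 716, r = 36);
translate([676, 55, 0]) cylinder(h = 716, r = 36);
translate([55, 892, 0]) cylinder(h = 716, r = 36);
translate([676, 892, 0]) cylinder(h = 716, r = 36);


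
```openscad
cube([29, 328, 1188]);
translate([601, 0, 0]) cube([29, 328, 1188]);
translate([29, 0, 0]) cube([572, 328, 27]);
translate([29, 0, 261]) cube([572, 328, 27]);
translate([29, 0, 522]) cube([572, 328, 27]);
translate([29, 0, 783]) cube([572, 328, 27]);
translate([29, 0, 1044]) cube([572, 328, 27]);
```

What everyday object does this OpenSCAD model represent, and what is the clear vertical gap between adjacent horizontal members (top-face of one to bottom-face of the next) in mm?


A bookshelf. The clear shelf gap is 234 mm.

Two tall side panels with 5 horizontal boards between them — a bookshelf. The first two shelf undersides are at z = 0 and z = 261; with shelf thickness 27, the clear gap is 261 − 0 − 27 = 234 mm.


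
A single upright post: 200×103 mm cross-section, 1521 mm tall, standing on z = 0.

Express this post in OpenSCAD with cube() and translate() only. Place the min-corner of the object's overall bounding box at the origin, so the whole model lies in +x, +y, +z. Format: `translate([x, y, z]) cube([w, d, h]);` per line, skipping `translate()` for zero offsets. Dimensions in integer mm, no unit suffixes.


cube([200, 103, 1521]);


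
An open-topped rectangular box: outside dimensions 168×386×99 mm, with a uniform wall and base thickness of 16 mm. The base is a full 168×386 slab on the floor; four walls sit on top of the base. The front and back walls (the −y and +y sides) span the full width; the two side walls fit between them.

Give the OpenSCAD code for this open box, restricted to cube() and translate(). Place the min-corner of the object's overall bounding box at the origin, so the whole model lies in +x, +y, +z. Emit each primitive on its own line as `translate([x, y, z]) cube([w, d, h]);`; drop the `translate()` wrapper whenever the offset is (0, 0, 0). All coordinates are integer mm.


cube([168, 386, 16]);
translate([0, 0, 16]) cube([168, 16, 83]);
translate([0, 370, 16]) cube([168, 16, 83]);
translate([0, 16, 16]) cube([16, 354, 83]);
translate([152, 16, 16]) cube([16, 354, 83]);


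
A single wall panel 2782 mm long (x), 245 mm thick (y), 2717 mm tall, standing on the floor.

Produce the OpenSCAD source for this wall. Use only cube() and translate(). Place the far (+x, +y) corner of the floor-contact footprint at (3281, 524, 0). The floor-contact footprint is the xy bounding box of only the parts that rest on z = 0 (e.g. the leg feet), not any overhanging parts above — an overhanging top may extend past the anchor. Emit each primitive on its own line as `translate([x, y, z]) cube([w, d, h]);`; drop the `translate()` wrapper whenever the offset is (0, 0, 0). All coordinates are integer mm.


translate([499, 279, 0]) cube([2782, 245, 2717]);


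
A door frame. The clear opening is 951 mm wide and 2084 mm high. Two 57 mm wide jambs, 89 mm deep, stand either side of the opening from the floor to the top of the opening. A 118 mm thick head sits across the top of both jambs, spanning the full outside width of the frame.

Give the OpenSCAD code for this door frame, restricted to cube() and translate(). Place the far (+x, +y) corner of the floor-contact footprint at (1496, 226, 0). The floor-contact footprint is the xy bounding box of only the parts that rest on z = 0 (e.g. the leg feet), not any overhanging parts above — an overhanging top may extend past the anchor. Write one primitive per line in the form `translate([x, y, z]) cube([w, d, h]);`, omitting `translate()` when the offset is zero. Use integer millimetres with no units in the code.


translate([431, 137, 0]) cube([57, 89, 2084]);
translate([1439, 137, 0]) cube([57, 89, 2084]);
translate([431, 137, 2084]) cube([1065, 89, 118]);


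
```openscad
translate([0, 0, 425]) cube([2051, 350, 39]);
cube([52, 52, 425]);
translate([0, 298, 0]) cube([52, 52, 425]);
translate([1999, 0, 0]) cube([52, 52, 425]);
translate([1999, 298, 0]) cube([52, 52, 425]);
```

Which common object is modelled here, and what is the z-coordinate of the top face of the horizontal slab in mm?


A bench. The seat-top height is 464 mm.

A long slab on four corner posts — a bench. The slab sits at z = 425 with thickness 39, so the top is 425 + 39 = 464 mm.


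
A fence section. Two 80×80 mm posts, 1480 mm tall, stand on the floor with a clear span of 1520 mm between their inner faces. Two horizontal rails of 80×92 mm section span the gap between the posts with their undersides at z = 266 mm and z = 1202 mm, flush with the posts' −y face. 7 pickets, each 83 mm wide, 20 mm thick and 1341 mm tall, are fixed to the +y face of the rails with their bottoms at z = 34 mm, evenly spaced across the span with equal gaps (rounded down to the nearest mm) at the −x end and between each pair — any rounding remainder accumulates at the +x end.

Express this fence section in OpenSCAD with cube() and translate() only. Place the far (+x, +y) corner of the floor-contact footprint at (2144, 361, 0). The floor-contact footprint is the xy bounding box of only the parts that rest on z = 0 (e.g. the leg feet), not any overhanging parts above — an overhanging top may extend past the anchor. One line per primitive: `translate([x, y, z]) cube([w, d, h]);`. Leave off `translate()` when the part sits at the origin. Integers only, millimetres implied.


translate([464, 281, 0]) cube([80, 80, 1480]);
translate([2064, 281, 0]) cube([80, 80, 1480]);
translate([544, 281, 266]) cube([1520, 80, 92]);
translate([544, 281, 1202]) cube([1520, 80, 92]);
translate([661, 361, 34]) cube([83, 20, 1341]);
translate([861, 361, 34]) cube([83, 20, 1341]);
translate([1061, 361, 34]) cube([83, 20, 1341]);
translate([1261, 361, 34]) cube([83, 20, 1341]);
translate([1461, 361, 34]) cube([83, 20, 1341]);
translate([1661, 361, 34]) cube([83, 20, 1341]);
translate([1861, 361, 34]) cube([83, 20, 1341]);


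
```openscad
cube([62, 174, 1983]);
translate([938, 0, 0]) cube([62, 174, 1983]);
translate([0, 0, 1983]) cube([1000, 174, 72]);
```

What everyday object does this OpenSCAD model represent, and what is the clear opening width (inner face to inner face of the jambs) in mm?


A door frame. The clear opening width is 876 mm.

Two 1983 mm tall posts with a header on top — a door frame. The left jamb is 62 mm wide at x = 0; the right jamb starts at x = 938. The clear opening is 938 − 62 = 876 mm.


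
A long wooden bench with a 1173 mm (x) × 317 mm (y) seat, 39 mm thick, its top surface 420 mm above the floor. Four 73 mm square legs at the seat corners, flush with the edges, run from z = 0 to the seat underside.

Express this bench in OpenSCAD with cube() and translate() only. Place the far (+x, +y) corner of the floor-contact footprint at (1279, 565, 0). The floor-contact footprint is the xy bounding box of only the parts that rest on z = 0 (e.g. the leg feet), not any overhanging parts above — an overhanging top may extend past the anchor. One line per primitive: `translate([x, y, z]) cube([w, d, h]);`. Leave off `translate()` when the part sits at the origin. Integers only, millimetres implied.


translate([106, 248, 381]) cube([1173, 317, 39]);
translate([106, 248, 0]) cube([73, 73, 381]);
translate([106, 492, 0]) cube([73, 73, 381]);
translate([1206, 248, 0]) cube([73, 73, 381]);
translate([1206, 492, 0]) cube([73, 73, 381]);


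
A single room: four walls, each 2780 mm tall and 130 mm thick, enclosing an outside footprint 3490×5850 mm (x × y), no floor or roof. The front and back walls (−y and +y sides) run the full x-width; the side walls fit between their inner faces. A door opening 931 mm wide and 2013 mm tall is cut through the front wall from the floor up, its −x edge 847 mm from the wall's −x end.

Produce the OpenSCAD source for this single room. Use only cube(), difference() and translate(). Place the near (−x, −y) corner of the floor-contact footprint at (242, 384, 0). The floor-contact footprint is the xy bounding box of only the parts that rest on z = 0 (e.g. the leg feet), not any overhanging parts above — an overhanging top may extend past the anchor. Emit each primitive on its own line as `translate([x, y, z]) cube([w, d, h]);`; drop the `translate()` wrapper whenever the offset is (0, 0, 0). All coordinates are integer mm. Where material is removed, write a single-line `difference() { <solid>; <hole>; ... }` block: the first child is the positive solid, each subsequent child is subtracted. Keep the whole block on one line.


difference() { translate([242, 384, 0]) cube([3490, 130, 2780]); translate([1089, 384, 0]) cube([931, 130, 2013]); }
translate([242, 6104, 0]) cube([3490, 130, 2780]);
translate([242, 514, 0]) cube([130, 5590, 2780]);
translate([3602, 514, 0]) cube([130, 5590, 2780]);


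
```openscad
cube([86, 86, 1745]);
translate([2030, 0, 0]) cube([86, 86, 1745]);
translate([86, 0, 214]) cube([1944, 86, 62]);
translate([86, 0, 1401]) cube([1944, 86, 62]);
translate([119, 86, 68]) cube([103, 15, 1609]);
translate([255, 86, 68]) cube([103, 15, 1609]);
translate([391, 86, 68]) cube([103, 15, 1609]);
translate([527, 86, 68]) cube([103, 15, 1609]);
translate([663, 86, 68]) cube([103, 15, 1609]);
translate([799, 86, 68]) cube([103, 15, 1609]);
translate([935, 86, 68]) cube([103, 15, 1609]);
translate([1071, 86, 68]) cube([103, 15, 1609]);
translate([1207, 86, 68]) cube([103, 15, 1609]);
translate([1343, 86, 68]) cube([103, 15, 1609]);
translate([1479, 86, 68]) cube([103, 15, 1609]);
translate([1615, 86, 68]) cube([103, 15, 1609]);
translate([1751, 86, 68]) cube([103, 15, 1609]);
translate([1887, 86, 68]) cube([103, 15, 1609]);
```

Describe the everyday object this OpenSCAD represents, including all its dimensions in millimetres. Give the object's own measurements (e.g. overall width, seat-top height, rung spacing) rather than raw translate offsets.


A fence section. Two 86×86 mm posts, 1745 mm tall, stand on the floor with a clear span of 1944 mm between their inner faces. Two horizontal rails of 86×62 mm section span the gap between the posts with their undersides at z = 214 mm and z = 1401 mm, flush with the posts' −y face. 14 pickets, each 103 mm wide, 15 mm thick and 1609 mm tall, are fixed to the +y face of the rails with their bottoms at z = 68 mm, spaced across the span with a 33 mm gap after the −x post and between neighbouring pickets, with 40 mm left before the +x post.


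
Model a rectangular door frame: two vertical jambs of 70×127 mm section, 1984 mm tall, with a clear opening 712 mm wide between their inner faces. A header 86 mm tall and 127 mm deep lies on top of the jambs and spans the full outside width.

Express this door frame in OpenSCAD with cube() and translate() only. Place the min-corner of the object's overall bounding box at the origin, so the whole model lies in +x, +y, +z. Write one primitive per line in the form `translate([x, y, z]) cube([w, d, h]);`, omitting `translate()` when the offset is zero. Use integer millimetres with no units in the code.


cube([70, 127, 1984]);
translate([782, 0, 0]) cube([70, 127, 1984]);
translate([0, 0, 1984]) cube([852, 127, 86]);


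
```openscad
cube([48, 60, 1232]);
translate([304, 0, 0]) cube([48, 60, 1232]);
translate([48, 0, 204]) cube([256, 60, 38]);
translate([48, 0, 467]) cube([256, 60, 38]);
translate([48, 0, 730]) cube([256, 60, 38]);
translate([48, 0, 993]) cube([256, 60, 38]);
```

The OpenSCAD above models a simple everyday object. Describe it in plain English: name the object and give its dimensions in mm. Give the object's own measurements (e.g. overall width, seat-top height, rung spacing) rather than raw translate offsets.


A straight ladder. Two 48×60 mm vertical rails, 1232 mm tall, stand 352 mm apart (outside-to-outside) with their front faces coplanar on the −y side. 4 rungs, each 60 mm deep and 38 mm tall, span between the inner faces of the rails, front faces flush with the rails. The lowest rung's underside is at z = 204 mm and rungs are spaced 263 mm apart (underside to underside).


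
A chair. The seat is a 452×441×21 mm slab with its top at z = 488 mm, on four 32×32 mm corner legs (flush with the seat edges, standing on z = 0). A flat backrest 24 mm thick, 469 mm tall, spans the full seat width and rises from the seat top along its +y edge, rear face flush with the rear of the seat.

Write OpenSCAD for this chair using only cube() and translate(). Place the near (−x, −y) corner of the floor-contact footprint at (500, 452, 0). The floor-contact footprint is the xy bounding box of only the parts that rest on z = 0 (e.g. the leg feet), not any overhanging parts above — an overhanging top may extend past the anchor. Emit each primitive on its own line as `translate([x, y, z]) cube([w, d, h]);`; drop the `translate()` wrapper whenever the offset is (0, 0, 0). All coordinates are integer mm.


translate([500, 452, 467]) cube([452, 441, 21]);
translate([500, 452, 0]) cube([32, 32, 467]);
translate([920, 452, 0]) cube([32, 32, 467]);
translate([500, 861, 0]) cube([32, 32, 467]);
translate([920, 861, 0]) cube([32, 32, 467]);
translate([500, 869, 488]) cube([452, 24, 469]);


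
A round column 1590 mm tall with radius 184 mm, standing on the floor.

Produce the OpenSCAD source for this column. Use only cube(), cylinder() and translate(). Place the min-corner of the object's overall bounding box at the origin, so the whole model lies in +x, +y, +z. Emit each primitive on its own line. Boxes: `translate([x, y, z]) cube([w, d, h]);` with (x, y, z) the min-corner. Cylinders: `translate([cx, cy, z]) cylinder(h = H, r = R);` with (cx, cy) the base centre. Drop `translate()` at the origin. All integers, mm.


translate([184, 184, 0]) cylinder(h = 1590, r = 184);


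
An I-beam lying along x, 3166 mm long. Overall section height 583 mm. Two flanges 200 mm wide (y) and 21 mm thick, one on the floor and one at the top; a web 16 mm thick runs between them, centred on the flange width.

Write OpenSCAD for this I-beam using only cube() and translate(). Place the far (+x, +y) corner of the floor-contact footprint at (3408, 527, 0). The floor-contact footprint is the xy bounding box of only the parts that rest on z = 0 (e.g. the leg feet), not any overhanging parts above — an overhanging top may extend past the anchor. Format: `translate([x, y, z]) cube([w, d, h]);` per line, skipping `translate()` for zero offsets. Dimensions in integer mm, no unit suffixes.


translate([242, 327, 0]) cube([3166, 200, 21]);
translate([242, 419, 21]) cube([3166, 16, 541]);
translate([242, 327, 562]) cube([3166, 200, 21]);


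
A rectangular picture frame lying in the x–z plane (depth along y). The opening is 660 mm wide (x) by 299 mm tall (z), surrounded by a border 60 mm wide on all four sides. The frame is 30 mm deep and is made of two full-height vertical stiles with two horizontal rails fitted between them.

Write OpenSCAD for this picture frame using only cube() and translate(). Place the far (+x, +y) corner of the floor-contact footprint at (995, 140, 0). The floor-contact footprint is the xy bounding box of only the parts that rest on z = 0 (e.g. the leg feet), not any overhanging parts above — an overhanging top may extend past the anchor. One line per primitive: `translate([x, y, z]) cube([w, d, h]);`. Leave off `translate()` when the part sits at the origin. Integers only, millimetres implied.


translate([215, 110, 0]) cube([60, 30, 419]);
translate([935, 110, 0]) cube([60, 30, 419]);
translate([275, 110, 0]) cube([660, 30, 60]);
translate([275, 110, 359]) cube([660, 30, 60]);


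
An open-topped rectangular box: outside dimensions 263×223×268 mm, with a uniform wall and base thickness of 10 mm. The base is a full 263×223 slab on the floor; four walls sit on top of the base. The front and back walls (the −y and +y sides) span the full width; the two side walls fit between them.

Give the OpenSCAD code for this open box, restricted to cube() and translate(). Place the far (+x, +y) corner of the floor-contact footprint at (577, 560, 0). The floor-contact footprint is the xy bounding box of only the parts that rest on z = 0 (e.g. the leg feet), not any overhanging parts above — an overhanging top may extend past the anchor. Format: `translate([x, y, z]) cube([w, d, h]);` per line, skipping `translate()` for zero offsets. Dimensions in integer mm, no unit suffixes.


translate([314, 337, 0]) cube([263, 223, 10]);
translate([314, 337, 10]) cube([263, 10, 258]);
translate([314, 550, 10]) cube([263, 10, 258]);
translate([314, 347, 10]) cube([10, 203, 258]);
translate([567, 347, 10]) cube([10, 203, 258]);


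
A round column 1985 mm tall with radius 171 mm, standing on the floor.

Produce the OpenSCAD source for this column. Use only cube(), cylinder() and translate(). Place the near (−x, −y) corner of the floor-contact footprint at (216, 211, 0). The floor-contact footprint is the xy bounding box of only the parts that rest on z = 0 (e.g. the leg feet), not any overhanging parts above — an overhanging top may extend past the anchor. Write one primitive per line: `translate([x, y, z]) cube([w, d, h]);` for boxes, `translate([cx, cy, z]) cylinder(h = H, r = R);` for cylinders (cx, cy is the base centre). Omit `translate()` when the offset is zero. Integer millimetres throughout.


translate([387, 382, 0]) cylinder(h = 1985, r = 171);


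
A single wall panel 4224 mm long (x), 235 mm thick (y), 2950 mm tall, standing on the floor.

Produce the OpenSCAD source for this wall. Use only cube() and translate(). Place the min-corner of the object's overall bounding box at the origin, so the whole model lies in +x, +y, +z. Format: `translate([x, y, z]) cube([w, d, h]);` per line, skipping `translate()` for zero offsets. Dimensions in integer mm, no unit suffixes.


cube([4224, 235, 2950]);


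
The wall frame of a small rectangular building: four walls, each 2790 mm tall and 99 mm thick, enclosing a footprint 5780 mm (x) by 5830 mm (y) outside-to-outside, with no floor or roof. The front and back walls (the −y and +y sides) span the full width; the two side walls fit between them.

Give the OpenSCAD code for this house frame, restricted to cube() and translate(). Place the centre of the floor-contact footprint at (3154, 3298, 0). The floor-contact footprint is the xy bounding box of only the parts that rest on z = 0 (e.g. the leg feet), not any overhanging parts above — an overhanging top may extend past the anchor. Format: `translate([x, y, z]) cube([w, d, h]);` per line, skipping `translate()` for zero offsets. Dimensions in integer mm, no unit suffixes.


translate([264, 383, 0]) cube([5780, 99, 2790]);
translate([264, 6114, 0]) cube([5780, 99, 2790]);
translate([264, 482, 0]) cube([99, 5632, 2790]);
translate([5945, 482, 0]) cube([99, 5632, 2790]);


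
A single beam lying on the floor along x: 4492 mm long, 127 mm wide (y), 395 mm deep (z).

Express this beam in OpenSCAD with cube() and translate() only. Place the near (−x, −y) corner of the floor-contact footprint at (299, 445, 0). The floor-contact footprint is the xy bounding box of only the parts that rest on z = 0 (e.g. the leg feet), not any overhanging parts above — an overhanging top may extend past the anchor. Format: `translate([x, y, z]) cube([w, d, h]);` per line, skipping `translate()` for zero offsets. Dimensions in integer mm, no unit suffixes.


translate([299, 445, 0]) cube([4492, 127, 395]);


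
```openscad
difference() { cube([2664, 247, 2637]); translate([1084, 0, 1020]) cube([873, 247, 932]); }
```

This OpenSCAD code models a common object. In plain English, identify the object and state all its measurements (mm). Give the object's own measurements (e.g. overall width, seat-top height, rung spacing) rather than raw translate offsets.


A wall 2664 mm long (x), 247 mm thick (y), 2637 mm tall, with a rectangular window opening cut through it. The opening is 873 mm wide and 932 mm tall; its sill is at z = 1020 mm and its near (−x) edge is 1084 mm from the wall's −x end. The opening passes through the full wall thickness.


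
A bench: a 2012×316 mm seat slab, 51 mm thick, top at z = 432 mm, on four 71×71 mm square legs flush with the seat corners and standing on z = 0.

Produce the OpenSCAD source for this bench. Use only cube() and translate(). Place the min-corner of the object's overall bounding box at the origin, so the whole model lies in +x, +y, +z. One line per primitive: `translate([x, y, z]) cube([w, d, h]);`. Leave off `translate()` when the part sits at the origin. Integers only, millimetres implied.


translate([0, 0, 381]) cube([2012, 316, 51]);
cube([71, 71, 381]);
translate([0, 245, 0]) cube([71, 71, 381]);
translate([1941, 0, 0]) cube([71, 71, 381]);
translate([1941, 245, 0]) cube([71, 71, 381]);


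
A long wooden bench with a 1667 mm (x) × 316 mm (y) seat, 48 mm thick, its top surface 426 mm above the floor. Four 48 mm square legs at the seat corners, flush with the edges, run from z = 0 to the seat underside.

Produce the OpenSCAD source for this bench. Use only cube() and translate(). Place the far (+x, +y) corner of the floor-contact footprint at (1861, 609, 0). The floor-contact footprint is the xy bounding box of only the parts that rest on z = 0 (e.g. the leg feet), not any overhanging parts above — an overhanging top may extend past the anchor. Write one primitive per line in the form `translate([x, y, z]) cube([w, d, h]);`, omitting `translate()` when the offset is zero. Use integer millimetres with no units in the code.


translate([194, 293, 378]) cube([1667, 316, 48]);
translate([194, 293, 0]) cube([48, 48, 378]);
translate([194, 561, 0]) cube([48, 48, 378]);
translate([1813, 293, 0]) cube([48, 48, 378]);
translate([1813, 561, 0]) cube([48, 48, 378]);


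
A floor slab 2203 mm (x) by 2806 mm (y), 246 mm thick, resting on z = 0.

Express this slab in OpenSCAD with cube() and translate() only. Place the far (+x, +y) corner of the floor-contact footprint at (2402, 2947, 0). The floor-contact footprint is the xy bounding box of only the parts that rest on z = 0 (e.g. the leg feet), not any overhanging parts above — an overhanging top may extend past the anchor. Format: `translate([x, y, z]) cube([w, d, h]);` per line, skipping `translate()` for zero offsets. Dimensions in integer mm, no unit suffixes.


translate([199, 141, 0]) cube([2203, 2806, 246]);


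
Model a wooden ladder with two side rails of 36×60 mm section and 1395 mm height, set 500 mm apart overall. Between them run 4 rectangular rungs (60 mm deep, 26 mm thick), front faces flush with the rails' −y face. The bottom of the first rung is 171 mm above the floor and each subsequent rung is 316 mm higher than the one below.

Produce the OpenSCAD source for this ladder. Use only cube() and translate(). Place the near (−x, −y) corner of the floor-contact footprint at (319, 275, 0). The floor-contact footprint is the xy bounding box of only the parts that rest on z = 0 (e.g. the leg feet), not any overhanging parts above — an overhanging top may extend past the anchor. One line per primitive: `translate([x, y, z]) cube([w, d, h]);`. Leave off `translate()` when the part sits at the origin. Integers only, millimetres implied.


translate([319, 275, 0]) cube([36, 60, 1395]);
translate([783, 275, 0]) cube([36, 60, 1395]);
translate([355, 275, 171]) cube([428, 60, 26]);
translate([355, 275, 487]) cube([428, 60, 26]);
translate([355, 275, 803]) cube([428, 60, 26]);
translate([355, 275, 1119]) cube([428, 60, 26]);
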